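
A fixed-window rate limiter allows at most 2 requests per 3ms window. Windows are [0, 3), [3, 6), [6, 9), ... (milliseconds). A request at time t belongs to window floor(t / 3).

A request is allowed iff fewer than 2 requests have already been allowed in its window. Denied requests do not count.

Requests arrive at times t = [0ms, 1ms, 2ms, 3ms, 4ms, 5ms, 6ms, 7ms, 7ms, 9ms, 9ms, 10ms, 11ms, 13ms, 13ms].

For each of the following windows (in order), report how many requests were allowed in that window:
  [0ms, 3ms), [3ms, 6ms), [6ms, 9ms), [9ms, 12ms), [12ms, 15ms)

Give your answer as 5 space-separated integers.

Processing requests:
  req#1 t=0ms (window 0): ALLOW
  req#2 t=1ms (window 0): ALLOW
  req#3 t=2ms (window 0): DENY
  req#4 t=3ms (window 1): ALLOW
  req#5 t=4ms (window 1): ALLOW
  req#6 t=5ms (window 1): DENY
  req#7 t=6ms (window 2): ALLOW
  req#8 t=7ms (window 2): ALLOW
  req#9 t=7ms (window 2): DENY
  req#10 t=9ms (window 3): ALLOW
  req#11 t=9ms (window 3): ALLOW
  req#12 t=10ms (window 3): DENY
  req#13 t=11ms (window 3): DENY
  req#14 t=13ms (window 4): ALLOW
  req#15 t=13ms (window 4): ALLOW

Allowed counts by window: 2 2 2 2 2

Answer: 2 2 2 2 2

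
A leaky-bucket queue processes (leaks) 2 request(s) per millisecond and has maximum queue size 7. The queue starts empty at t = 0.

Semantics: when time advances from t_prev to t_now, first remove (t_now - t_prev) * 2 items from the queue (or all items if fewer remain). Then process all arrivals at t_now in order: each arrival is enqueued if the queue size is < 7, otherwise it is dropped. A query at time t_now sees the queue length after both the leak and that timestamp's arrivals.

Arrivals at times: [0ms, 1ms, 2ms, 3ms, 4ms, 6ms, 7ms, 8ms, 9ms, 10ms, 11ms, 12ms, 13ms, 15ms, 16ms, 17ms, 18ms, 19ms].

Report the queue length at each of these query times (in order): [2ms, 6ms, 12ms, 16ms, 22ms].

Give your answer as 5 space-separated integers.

Answer: 1 1 1 1 0

Derivation:
Queue lengths at query times:
  query t=2ms: backlog = 1
  query t=6ms: backlog = 1
  query t=12ms: backlog = 1
  query t=16ms: backlog = 1
  query t=22ms: backlog = 0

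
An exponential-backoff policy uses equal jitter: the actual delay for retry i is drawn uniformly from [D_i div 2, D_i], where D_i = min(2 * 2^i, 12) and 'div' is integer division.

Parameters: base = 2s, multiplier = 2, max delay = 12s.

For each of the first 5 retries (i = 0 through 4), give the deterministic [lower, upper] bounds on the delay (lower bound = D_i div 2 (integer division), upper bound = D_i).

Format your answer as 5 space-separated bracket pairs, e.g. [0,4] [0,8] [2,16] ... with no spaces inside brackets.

Computing bounds per retry:
  i=0: D_i=min(2*2^0,12)=2, bounds=[1,2]
  i=1: D_i=min(2*2^1,12)=4, bounds=[2,4]
  i=2: D_i=min(2*2^2,12)=8, bounds=[4,8]
  i=3: D_i=min(2*2^3,12)=12, bounds=[6,12]
  i=4: D_i=min(2*2^4,12)=12, bounds=[6,12]

Answer: [1,2] [2,4] [4,8] [6,12] [6,12]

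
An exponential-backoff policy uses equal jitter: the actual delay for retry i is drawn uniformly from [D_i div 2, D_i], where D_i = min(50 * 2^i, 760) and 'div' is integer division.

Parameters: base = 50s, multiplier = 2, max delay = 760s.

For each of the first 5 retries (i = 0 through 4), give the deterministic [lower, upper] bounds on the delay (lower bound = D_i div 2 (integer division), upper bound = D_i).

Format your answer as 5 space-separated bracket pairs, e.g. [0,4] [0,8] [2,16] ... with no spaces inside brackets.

Answer: [25,50] [50,100] [100,200] [200,400] [380,760]

Derivation:
Computing bounds per retry:
  i=0: D_i=min(50*2^0,760)=50, bounds=[25,50]
  i=1: D_i=min(50*2^1,760)=100, bounds=[50,100]
  i=2: D_i=min(50*2^2,760)=200, bounds=[100,200]
  i=3: D_i=min(50*2^3,760)=400, bounds=[200,400]
  i=4: D_i=min(50*2^4,760)=760, bounds=[380,760]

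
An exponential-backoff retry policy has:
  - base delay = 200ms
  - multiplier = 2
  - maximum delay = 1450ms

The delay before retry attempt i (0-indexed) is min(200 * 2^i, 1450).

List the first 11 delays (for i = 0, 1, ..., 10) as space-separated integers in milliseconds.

Computing each delay:
  i=0: min(200*2^0, 1450) = 200
  i=1: min(200*2^1, 1450) = 400
  i=2: min(200*2^2, 1450) = 800
  i=3: min(200*2^3, 1450) = 1450
  i=4: min(200*2^4, 1450) = 1450
  i=5: min(200*2^5, 1450) = 1450
  i=6: min(200*2^6, 1450) = 1450
  i=7: min(200*2^7, 1450) = 1450
  i=8: min(200*2^8, 1450) = 1450
  i=9: min(200*2^9, 1450) = 1450
  i=10: min(200*2^10, 1450) = 1450

Answer: 200 400 800 1450 1450 1450 1450 1450 1450 1450 1450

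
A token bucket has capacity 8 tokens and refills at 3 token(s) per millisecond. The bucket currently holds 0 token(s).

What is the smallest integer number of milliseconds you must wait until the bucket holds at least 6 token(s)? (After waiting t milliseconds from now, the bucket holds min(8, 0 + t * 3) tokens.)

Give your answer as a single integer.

Answer: 2

Derivation:
Need 0 + t * 3 >= 6, so t >= 6/3.
Smallest integer t = ceil(6/3) = 2.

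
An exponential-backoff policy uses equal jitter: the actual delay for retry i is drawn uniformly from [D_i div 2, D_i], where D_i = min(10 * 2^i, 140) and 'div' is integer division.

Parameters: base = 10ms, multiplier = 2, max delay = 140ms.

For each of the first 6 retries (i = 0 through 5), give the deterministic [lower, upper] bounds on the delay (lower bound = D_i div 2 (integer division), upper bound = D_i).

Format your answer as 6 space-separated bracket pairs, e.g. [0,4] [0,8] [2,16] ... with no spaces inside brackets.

Answer: [5,10] [10,20] [20,40] [40,80] [70,140] [70,140]

Derivation:
Computing bounds per retry:
  i=0: D_i=min(10*2^0,140)=10, bounds=[5,10]
  i=1: D_i=min(10*2^1,140)=20, bounds=[10,20]
  i=2: D_i=min(10*2^2,140)=40, bounds=[20,40]
  i=3: D_i=min(10*2^3,140)=80, bounds=[40,80]
  i=4: D_i=min(10*2^4,140)=140, bounds=[70,140]
  i=5: D_i=min(10*2^5,140)=140, bounds=[70,140]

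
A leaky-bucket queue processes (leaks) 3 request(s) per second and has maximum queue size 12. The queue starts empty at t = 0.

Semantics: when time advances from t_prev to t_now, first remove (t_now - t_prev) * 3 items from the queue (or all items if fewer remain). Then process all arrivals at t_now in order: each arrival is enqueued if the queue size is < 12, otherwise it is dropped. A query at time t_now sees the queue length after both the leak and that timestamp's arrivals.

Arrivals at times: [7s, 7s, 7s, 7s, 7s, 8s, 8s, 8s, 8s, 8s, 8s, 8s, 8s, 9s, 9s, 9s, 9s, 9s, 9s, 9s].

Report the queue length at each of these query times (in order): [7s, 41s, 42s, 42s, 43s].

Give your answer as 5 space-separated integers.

Answer: 5 0 0 0 0

Derivation:
Queue lengths at query times:
  query t=7s: backlog = 5
  query t=41s: backlog = 0
  query t=42s: backlog = 0
  query t=42s: backlog = 0
  query t=43s: backlog = 0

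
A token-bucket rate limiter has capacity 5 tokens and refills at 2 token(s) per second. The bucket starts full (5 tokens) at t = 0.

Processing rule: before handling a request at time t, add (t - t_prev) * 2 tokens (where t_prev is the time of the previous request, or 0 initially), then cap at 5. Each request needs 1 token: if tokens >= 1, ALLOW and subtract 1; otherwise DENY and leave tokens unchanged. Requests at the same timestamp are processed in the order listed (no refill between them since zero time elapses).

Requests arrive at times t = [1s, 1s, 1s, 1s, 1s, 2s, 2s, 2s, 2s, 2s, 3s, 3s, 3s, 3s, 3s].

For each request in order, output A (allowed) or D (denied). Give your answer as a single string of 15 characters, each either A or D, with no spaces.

Answer: AAAAAAADDDAADDD

Derivation:
Simulating step by step:
  req#1 t=1s: ALLOW
  req#2 t=1s: ALLOW
  req#3 t=1s: ALLOW
  req#4 t=1s: ALLOW
  req#5 t=1s: ALLOW
  req#6 t=2s: ALLOW
  req#7 t=2s: ALLOW
  req#8 t=2s: DENY
  req#9 t=2s: DENY
  req#10 t=2s: DENY
  req#11 t=3s: ALLOW
  req#12 t=3s: ALLOW
  req#13 t=3s: DENY
  req#14 t=3s: DENY
  req#15 t=3s: DENY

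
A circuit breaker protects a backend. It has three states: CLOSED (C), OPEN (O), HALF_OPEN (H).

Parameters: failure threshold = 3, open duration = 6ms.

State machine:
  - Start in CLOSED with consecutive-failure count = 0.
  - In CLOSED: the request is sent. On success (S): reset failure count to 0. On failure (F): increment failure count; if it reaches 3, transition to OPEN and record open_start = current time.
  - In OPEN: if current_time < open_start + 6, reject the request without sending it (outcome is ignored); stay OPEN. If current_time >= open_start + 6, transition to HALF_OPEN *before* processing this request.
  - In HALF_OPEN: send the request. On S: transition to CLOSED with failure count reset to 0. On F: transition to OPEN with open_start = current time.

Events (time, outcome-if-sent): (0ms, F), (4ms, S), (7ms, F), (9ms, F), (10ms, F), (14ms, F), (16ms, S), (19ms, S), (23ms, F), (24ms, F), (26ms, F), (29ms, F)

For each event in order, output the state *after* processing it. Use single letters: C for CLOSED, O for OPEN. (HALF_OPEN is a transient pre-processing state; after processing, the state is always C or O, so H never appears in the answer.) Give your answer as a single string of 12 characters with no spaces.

Answer: CCCCOOCCCCOO

Derivation:
State after each event:
  event#1 t=0ms outcome=F: state=CLOSED
  event#2 t=4ms outcome=S: state=CLOSED
  event#3 t=7ms outcome=F: state=CLOSED
  event#4 t=9ms outcome=F: state=CLOSED
  event#5 t=10ms outcome=F: state=OPEN
  event#6 t=14ms outcome=F: state=OPEN
  event#7 t=16ms outcome=S: state=CLOSED
  event#8 t=19ms outcome=S: state=CLOSED
  event#9 t=23ms outcome=F: state=CLOSED
  event#10 t=24ms outcome=F: state=CLOSED
  event#11 t=26ms outcome=F: state=OPEN
  event#12 t=29ms outcome=F: state=OPEN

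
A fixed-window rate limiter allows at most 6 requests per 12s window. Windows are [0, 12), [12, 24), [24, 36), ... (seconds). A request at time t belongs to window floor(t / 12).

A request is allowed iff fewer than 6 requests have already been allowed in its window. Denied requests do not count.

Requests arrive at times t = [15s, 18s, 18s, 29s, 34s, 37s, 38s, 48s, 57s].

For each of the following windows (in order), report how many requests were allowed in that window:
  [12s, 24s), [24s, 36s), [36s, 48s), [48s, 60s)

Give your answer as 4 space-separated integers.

Processing requests:
  req#1 t=15s (window 1): ALLOW
  req#2 t=18s (window 1): ALLOW
  req#3 t=18s (window 1): ALLOW
  req#4 t=29s (window 2): ALLOW
  req#5 t=34s (window 2): ALLOW
  req#6 t=37s (window 3): ALLOW
  req#7 t=38s (window 3): ALLOW
  req#8 t=48s (window 4): ALLOW
  req#9 t=57s (window 4): ALLOW

Allowed counts by window: 3 2 2 2

Answer: 3 2 2 2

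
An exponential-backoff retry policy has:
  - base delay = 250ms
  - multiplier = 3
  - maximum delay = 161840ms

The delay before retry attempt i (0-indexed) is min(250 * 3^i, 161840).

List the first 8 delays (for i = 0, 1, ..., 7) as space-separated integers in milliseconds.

Answer: 250 750 2250 6750 20250 60750 161840 161840

Derivation:
Computing each delay:
  i=0: min(250*3^0, 161840) = 250
  i=1: min(250*3^1, 161840) = 750
  i=2: min(250*3^2, 161840) = 2250
  i=3: min(250*3^3, 161840) = 6750
  i=4: min(250*3^4, 161840) = 20250
  i=5: min(250*3^5, 161840) = 60750
  i=6: min(250*3^6, 161840) = 161840
  i=7: min(250*3^7, 161840) = 161840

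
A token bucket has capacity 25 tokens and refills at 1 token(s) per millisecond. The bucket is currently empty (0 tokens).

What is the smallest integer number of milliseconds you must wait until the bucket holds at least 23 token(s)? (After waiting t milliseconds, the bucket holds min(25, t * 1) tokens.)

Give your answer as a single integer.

Need t * 1 >= 23, so t >= 23/1.
Smallest integer t = ceil(23/1) = 23.

Answer: 23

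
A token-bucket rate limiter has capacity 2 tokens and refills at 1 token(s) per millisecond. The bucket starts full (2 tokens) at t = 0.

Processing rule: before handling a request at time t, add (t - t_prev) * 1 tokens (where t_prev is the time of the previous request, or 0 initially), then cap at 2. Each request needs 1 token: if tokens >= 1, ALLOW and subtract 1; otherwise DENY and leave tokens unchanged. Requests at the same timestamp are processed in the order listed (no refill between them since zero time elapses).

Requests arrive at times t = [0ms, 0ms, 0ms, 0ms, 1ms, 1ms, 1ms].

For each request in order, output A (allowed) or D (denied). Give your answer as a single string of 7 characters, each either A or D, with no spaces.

Answer: AADDADD

Derivation:
Simulating step by step:
  req#1 t=0ms: ALLOW
  req#2 t=0ms: ALLOW
  req#3 t=0ms: DENY
  req#4 t=0ms: DENY
  req#5 t=1ms: ALLOW
  req#6 t=1ms: DENY
  req#7 t=1ms: DENY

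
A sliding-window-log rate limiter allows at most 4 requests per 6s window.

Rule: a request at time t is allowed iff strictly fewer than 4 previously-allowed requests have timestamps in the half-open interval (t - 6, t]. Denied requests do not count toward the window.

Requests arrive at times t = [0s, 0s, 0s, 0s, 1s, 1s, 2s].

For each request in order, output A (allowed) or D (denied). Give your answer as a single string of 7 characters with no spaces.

Tracking allowed requests in the window:
  req#1 t=0s: ALLOW
  req#2 t=0s: ALLOW
  req#3 t=0s: ALLOW
  req#4 t=0s: ALLOW
  req#5 t=1s: DENY
  req#6 t=1s: DENY
  req#7 t=2s: DENY

Answer: AAAADDD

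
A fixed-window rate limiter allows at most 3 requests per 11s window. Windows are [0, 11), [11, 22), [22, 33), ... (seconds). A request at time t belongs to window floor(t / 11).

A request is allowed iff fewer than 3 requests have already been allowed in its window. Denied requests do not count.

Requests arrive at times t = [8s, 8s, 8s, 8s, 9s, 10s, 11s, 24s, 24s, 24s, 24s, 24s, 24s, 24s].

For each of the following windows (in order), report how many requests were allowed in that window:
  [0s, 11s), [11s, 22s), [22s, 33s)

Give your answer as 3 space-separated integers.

Processing requests:
  req#1 t=8s (window 0): ALLOW
  req#2 t=8s (window 0): ALLOW
  req#3 t=8s (window 0): ALLOW
  req#4 t=8s (window 0): DENY
  req#5 t=9s (window 0): DENY
  req#6 t=10s (window 0): DENY
  req#7 t=11s (window 1): ALLOW
  req#8 t=24s (window 2): ALLOW
  req#9 t=24s (window 2): ALLOW
  req#10 t=24s (window 2): ALLOW
  req#11 t=24s (window 2): DENY
  req#12 t=24s (window 2): DENY
  req#13 t=24s (window 2): DENY
  req#14 t=24s (window 2): DENY

Allowed counts by window: 3 1 3

Answer: 3 1 3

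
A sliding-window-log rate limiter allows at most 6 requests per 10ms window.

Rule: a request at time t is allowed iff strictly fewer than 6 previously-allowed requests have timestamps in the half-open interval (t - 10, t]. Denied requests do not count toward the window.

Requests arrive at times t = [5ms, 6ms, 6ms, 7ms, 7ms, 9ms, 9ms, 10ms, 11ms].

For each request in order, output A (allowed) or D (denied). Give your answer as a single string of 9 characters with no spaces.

Answer: AAAAAADDD

Derivation:
Tracking allowed requests in the window:
  req#1 t=5ms: ALLOW
  req#2 t=6ms: ALLOW
  req#3 t=6ms: ALLOW
  req#4 t=7ms: ALLOW
  req#5 t=7ms: ALLOW
  req#6 t=9ms: ALLOW
  req#7 t=9ms: DENY
  req#8 t=10ms: DENY
  req#9 t=11ms: DENY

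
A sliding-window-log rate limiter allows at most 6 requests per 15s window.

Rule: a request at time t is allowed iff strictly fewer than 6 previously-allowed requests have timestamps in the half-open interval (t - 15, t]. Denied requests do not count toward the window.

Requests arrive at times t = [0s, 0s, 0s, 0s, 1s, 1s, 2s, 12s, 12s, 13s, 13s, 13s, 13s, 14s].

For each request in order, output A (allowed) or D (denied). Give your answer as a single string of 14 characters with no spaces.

Answer: AAAAAADDDDDDDD

Derivation:
Tracking allowed requests in the window:
  req#1 t=0s: ALLOW
  req#2 t=0s: ALLOW
  req#3 t=0s: ALLOW
  req#4 t=0s: ALLOW
  req#5 t=1s: ALLOW
  req#6 t=1s: ALLOW
  req#7 t=2s: DENY
  req#8 t=12s: DENY
  req#9 t=12s: DENY
  req#10 t=13s: DENY
  req#11 t=13s: DENY
  req#12 t=13s: DENY
  req#13 t=13s: DENY
  req#14 t=14s: DENY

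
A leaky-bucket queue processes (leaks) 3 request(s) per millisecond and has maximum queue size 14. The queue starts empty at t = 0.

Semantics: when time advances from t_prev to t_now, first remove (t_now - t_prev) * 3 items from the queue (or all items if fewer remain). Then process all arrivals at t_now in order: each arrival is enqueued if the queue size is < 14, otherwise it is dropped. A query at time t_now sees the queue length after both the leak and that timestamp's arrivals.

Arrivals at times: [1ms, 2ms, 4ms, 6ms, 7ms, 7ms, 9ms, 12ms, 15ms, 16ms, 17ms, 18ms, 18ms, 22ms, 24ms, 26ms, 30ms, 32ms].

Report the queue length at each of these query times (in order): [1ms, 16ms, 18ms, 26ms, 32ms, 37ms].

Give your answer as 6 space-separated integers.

Answer: 1 1 2 1 1 0

Derivation:
Queue lengths at query times:
  query t=1ms: backlog = 1
  query t=16ms: backlog = 1
  query t=18ms: backlog = 2
  query t=26ms: backlog = 1
  query t=32ms: backlog = 1
  query t=37ms: backlog = 0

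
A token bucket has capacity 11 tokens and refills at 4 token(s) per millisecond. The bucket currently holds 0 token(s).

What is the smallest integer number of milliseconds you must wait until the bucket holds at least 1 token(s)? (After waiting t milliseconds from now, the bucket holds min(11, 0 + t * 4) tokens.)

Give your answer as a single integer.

Need 0 + t * 4 >= 1, so t >= 1/4.
Smallest integer t = ceil(1/4) = 1.

Answer: 1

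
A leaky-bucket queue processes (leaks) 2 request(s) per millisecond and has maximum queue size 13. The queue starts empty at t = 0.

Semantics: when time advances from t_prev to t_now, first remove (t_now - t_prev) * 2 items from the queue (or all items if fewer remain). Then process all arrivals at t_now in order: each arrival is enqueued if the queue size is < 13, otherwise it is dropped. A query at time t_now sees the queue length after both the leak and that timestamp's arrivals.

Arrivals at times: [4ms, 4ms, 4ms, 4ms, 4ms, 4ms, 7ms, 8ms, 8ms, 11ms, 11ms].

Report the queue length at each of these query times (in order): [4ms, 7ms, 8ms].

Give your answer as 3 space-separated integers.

Answer: 6 1 2

Derivation:
Queue lengths at query times:
  query t=4ms: backlog = 6
  query t=7ms: backlog = 1
  query t=8ms: backlog = 2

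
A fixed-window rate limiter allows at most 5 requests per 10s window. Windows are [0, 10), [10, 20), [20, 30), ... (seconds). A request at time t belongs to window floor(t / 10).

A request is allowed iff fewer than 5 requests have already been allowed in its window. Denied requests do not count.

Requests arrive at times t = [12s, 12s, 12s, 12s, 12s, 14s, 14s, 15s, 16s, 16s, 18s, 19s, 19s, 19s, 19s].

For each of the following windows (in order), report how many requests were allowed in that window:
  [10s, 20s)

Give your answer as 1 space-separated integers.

Answer: 5

Derivation:
Processing requests:
  req#1 t=12s (window 1): ALLOW
  req#2 t=12s (window 1): ALLOW
  req#3 t=12s (window 1): ALLOW
  req#4 t=12s (window 1): ALLOW
  req#5 t=12s (window 1): ALLOW
  req#6 t=14s (window 1): DENY
  req#7 t=14s (window 1): DENY
  req#8 t=15s (window 1): DENY
  req#9 t=16s (window 1): DENY
  req#10 t=16s (window 1): DENY
  req#11 t=18s (window 1): DENY
  req#12 t=19s (window 1): DENY
  req#13 t=19s (window 1): DENY
  req#14 t=19s (window 1): DENY
  req#15 t=19s (window 1): DENY

Allowed counts by window: 5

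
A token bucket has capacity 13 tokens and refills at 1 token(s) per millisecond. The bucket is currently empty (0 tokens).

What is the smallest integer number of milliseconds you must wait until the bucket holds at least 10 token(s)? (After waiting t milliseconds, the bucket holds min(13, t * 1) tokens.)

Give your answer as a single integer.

Answer: 10

Derivation:
Need t * 1 >= 10, so t >= 10/1.
Smallest integer t = ceil(10/1) = 10.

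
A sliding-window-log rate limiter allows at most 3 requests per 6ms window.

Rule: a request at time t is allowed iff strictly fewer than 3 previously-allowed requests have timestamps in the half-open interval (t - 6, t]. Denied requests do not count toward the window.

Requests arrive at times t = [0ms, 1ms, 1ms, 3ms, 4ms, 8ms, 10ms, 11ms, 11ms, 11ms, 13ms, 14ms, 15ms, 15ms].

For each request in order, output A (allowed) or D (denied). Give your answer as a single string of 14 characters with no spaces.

Tracking allowed requests in the window:
  req#1 t=0ms: ALLOW
  req#2 t=1ms: ALLOW
  req#3 t=1ms: ALLOW
  req#4 t=3ms: DENY
  req#5 t=4ms: DENY
  req#6 t=8ms: ALLOW
  req#7 t=10ms: ALLOW
  req#8 t=11ms: ALLOW
  req#9 t=11ms: DENY
  req#10 t=11ms: DENY
  req#11 t=13ms: DENY
  req#12 t=14ms: ALLOW
  req#13 t=15ms: DENY
  req#14 t=15ms: DENY

Answer: AAADDAAADDDADD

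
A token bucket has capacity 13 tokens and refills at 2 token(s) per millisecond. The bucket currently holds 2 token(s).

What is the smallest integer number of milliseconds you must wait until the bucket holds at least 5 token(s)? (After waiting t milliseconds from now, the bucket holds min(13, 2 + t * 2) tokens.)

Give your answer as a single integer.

Need 2 + t * 2 >= 5, so t >= 3/2.
Smallest integer t = ceil(3/2) = 2.

Answer: 2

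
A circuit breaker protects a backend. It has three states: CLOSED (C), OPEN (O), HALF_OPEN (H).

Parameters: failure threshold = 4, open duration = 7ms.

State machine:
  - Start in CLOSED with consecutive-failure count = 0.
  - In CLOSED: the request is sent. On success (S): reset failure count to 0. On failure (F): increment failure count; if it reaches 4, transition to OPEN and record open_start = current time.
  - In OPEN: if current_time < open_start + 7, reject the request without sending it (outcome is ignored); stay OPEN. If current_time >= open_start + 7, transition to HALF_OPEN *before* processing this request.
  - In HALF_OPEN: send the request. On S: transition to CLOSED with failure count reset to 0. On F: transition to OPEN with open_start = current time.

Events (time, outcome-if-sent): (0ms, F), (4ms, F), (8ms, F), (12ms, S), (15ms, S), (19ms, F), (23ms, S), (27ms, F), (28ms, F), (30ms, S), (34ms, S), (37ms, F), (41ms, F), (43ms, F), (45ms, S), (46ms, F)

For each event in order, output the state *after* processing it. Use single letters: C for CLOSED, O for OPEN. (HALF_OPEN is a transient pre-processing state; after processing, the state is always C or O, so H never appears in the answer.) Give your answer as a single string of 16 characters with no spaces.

Answer: CCCCCCCCCCCCCCCC

Derivation:
State after each event:
  event#1 t=0ms outcome=F: state=CLOSED
  event#2 t=4ms outcome=F: state=CLOSED
  event#3 t=8ms outcome=F: state=CLOSED
  event#4 t=12ms outcome=S: state=CLOSED
  event#5 t=15ms outcome=S: state=CLOSED
  event#6 t=19ms outcome=F: state=CLOSED
  event#7 t=23ms outcome=S: state=CLOSED
  event#8 t=27ms outcome=F: state=CLOSED
  event#9 t=28ms outcome=F: state=CLOSED
  event#10 t=30ms outcome=S: state=CLOSED
  event#11 t=34ms outcome=S: state=CLOSED
  event#12 t=37ms outcome=F: state=CLOSED
  event#13 t=41ms outcome=F: state=CLOSED
  event#14 t=43ms outcome=F: state=CLOSED
  event#15 t=45ms outcome=S: state=CLOSED
  event#16 t=46ms outcome=F: state=CLOSED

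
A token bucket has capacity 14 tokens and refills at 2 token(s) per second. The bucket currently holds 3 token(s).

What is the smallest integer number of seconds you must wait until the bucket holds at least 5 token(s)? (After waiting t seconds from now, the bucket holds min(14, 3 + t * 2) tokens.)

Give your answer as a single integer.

Need 3 + t * 2 >= 5, so t >= 2/2.
Smallest integer t = ceil(2/2) = 1.

Answer: 1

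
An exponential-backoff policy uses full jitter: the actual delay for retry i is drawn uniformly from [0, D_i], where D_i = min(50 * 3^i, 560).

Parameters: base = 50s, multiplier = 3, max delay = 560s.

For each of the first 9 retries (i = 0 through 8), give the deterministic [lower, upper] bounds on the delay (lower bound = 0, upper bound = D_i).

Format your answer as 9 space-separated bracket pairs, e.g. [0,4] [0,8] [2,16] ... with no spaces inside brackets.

Answer: [0,50] [0,150] [0,450] [0,560] [0,560] [0,560] [0,560] [0,560] [0,560]

Derivation:
Computing bounds per retry:
  i=0: D_i=min(50*3^0,560)=50, bounds=[0,50]
  i=1: D_i=min(50*3^1,560)=150, bounds=[0,150]
  i=2: D_i=min(50*3^2,560)=450, bounds=[0,450]
  i=3: D_i=min(50*3^3,560)=560, bounds=[0,560]
  i=4: D_i=min(50*3^4,560)=560, bounds=[0,560]
  i=5: D_i=min(50*3^5,560)=560, bounds=[0,560]
  i=6: D_i=min(50*3^6,560)=560, bounds=[0,560]
  i=7: D_i=min(50*3^7,560)=560, bounds=[0,560]
  i=8: D_i=min(50*3^8,560)=560, bounds=[0,560]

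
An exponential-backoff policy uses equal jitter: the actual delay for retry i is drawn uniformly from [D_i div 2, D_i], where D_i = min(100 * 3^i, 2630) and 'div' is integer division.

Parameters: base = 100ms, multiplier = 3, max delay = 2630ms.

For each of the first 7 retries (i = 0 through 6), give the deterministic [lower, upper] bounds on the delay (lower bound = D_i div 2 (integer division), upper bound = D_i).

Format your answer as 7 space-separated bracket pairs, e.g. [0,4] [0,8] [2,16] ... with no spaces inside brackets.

Answer: [50,100] [150,300] [450,900] [1315,2630] [1315,2630] [1315,2630] [1315,2630]

Derivation:
Computing bounds per retry:
  i=0: D_i=min(100*3^0,2630)=100, bounds=[50,100]
  i=1: D_i=min(100*3^1,2630)=300, bounds=[150,300]
  i=2: D_i=min(100*3^2,2630)=900, bounds=[450,900]
  i=3: D_i=min(100*3^3,2630)=2630, bounds=[1315,2630]
  i=4: D_i=min(100*3^4,2630)=2630, bounds=[1315,2630]
  i=5: D_i=min(100*3^5,2630)=2630, bounds=[1315,2630]
  i=6: D_i=min(100*3^6,2630)=2630, bounds=[1315,2630]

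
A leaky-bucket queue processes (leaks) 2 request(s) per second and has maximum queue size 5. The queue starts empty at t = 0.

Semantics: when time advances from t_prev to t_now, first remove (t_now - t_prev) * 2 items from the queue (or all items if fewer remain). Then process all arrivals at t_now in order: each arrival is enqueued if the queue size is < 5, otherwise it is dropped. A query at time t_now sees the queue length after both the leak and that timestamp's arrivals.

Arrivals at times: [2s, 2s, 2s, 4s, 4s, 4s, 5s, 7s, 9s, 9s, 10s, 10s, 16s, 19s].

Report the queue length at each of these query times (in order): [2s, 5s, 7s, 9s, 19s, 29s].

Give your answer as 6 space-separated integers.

Answer: 3 2 1 2 1 0

Derivation:
Queue lengths at query times:
  query t=2s: backlog = 3
  query t=5s: backlog = 2
  query t=7s: backlog = 1
  query t=9s: backlog = 2
  query t=19s: backlog = 1
  query t=29s: backlog = 0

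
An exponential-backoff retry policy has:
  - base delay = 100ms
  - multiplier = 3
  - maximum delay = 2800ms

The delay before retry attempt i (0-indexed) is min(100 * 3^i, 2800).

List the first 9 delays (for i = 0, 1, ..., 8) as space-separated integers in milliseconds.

Answer: 100 300 900 2700 2800 2800 2800 2800 2800

Derivation:
Computing each delay:
  i=0: min(100*3^0, 2800) = 100
  i=1: min(100*3^1, 2800) = 300
  i=2: min(100*3^2, 2800) = 900
  i=3: min(100*3^3, 2800) = 2700
  i=4: min(100*3^4, 2800) = 2800
  i=5: min(100*3^5, 2800) = 2800
  i=6: min(100*3^6, 2800) = 2800
  i=7: min(100*3^7, 2800) = 2800
  i=8: min(100*3^8, 2800) = 2800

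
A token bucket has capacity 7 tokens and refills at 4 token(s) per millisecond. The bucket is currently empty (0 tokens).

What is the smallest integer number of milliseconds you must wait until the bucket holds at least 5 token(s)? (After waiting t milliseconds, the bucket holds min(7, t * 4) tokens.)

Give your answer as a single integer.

Answer: 2

Derivation:
Need t * 4 >= 5, so t >= 5/4.
Smallest integer t = ceil(5/4) = 2.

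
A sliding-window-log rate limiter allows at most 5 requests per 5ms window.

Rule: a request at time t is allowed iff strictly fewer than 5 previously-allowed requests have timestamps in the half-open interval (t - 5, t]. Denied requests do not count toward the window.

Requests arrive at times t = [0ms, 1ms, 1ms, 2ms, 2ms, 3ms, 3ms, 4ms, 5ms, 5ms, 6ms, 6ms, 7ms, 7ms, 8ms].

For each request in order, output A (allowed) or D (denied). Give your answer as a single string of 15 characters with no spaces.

Tracking allowed requests in the window:
  req#1 t=0ms: ALLOW
  req#2 t=1ms: ALLOW
  req#3 t=1ms: ALLOW
  req#4 t=2ms: ALLOW
  req#5 t=2ms: ALLOW
  req#6 t=3ms: DENY
  req#7 t=3ms: DENY
  req#8 t=4ms: DENY
  req#9 t=5ms: ALLOW
  req#10 t=5ms: DENY
  req#11 t=6ms: ALLOW
  req#12 t=6ms: ALLOW
  req#13 t=7ms: ALLOW
  req#14 t=7ms: ALLOW
  req#15 t=8ms: DENY

Answer: AAAAADDDADAAAAD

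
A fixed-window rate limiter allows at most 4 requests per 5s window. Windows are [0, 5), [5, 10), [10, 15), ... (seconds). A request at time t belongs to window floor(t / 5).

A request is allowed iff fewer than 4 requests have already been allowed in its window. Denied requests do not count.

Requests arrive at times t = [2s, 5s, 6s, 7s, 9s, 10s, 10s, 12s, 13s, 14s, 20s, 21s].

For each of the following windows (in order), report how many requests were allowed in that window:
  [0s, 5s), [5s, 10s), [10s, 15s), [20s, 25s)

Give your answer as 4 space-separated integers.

Answer: 1 4 4 2

Derivation:
Processing requests:
  req#1 t=2s (window 0): ALLOW
  req#2 t=5s (window 1): ALLOW
  req#3 t=6s (window 1): ALLOW
  req#4 t=7s (window 1): ALLOW
  req#5 t=9s (window 1): ALLOW
  req#6 t=10s (window 2): ALLOW
  req#7 t=10s (window 2): ALLOW
  req#8 t=12s (window 2): ALLOW
  req#9 t=13s (window 2): ALLOW
  req#10 t=14s (window 2): DENY
  req#11 t=20s (window 4): ALLOW
  req#12 t=21s (window 4): ALLOW

Allowed counts by window: 1 4 4 2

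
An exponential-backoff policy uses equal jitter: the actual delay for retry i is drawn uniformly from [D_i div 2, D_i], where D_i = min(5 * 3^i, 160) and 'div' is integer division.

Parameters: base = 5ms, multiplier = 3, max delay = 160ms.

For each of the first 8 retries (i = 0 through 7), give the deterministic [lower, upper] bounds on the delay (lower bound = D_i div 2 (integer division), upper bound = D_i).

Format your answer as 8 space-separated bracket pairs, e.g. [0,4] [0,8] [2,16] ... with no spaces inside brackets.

Answer: [2,5] [7,15] [22,45] [67,135] [80,160] [80,160] [80,160] [80,160]

Derivation:
Computing bounds per retry:
  i=0: D_i=min(5*3^0,160)=5, bounds=[2,5]
  i=1: D_i=min(5*3^1,160)=15, bounds=[7,15]
  i=2: D_i=min(5*3^2,160)=45, bounds=[22,45]
  i=3: D_i=min(5*3^3,160)=135, bounds=[67,135]
  i=4: D_i=min(5*3^4,160)=160, bounds=[80,160]
  i=5: D_i=min(5*3^5,160)=160, bounds=[80,160]
  i=6: D_i=min(5*3^6,160)=160, bounds=[80,160]
  i=7: D_i=min(5*3^7,160)=160, bounds=[80,160]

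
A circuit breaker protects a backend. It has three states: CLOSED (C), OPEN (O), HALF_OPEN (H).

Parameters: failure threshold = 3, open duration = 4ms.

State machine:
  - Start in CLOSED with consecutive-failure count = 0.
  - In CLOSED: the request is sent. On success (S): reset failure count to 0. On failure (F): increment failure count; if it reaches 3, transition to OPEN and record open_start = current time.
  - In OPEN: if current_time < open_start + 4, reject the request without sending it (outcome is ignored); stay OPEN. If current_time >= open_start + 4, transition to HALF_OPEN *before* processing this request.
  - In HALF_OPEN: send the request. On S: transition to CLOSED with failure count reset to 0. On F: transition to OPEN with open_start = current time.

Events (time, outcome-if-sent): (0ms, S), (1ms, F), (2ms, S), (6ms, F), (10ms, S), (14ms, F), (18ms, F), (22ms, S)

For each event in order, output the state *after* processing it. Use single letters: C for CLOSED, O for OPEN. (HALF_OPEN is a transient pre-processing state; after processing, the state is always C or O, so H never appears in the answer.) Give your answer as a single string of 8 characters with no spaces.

State after each event:
  event#1 t=0ms outcome=S: state=CLOSED
  event#2 t=1ms outcome=F: state=CLOSED
  event#3 t=2ms outcome=S: state=CLOSED
  event#4 t=6ms outcome=F: state=CLOSED
  event#5 t=10ms outcome=S: state=CLOSED
  event#6 t=14ms outcome=F: state=CLOSED
  event#7 t=18ms outcome=F: state=CLOSED
  event#8 t=22ms outcome=S: state=CLOSED

Answer: CCCCCCCC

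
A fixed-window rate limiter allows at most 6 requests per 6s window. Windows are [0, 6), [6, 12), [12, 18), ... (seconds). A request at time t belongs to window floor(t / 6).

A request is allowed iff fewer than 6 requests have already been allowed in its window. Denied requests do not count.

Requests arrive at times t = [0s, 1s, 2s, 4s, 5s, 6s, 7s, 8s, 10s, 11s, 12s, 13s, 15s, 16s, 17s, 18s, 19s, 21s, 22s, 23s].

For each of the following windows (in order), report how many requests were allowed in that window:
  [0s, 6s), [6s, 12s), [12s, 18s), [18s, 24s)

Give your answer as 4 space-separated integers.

Answer: 5 5 5 5

Derivation:
Processing requests:
  req#1 t=0s (window 0): ALLOW
  req#2 t=1s (window 0): ALLOW
  req#3 t=2s (window 0): ALLOW
  req#4 t=4s (window 0): ALLOW
  req#5 t=5s (window 0): ALLOW
  req#6 t=6s (window 1): ALLOW
  req#7 t=7s (window 1): ALLOW
  req#8 t=8s (window 1): ALLOW
  req#9 t=10s (window 1): ALLOW
  req#10 t=11s (window 1): ALLOW
  req#11 t=12s (window 2): ALLOW
  req#12 t=13s (window 2): ALLOW
  req#13 t=15s (window 2): ALLOW
  req#14 t=16s (window 2): ALLOW
  req#15 t=17s (window 2): ALLOW
  req#16 t=18s (window 3): ALLOW
  req#17 t=19s (window 3): ALLOW
  req#18 t=21s (window 3): ALLOW
  req#19 t=22s (window 3): ALLOW
  req#20 t=23s (window 3): ALLOW

Allowed counts by window: 5 5 5 5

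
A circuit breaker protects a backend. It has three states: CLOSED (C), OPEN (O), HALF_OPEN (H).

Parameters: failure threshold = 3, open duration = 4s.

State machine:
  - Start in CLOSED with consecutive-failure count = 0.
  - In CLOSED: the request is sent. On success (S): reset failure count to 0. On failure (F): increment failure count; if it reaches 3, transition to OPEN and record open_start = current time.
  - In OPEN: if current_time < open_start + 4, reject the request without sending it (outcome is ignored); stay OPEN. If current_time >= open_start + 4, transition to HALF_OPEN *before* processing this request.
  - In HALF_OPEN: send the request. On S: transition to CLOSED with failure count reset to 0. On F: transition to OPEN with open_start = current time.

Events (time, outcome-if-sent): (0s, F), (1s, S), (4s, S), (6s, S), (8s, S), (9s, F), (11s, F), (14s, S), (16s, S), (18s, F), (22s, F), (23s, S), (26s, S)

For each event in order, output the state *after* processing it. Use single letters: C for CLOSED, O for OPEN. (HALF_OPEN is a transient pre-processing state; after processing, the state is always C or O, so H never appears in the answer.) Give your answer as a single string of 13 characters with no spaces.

State after each event:
  event#1 t=0s outcome=F: state=CLOSED
  event#2 t=1s outcome=S: state=CLOSED
  event#3 t=4s outcome=S: state=CLOSED
  event#4 t=6s outcome=S: state=CLOSED
  event#5 t=8s outcome=S: state=CLOSED
  event#6 t=9s outcome=F: state=CLOSED
  event#7 t=11s outcome=F: state=CLOSED
  event#8 t=14s outcome=S: state=CLOSED
  event#9 t=16s outcome=S: state=CLOSED
  event#10 t=18s outcome=F: state=CLOSED
  event#11 t=22s outcome=F: state=CLOSED
  event#12 t=23s outcome=S: state=CLOSED
  event#13 t=26s outcome=S: state=CLOSED

Answer: CCCCCCCCCCCCC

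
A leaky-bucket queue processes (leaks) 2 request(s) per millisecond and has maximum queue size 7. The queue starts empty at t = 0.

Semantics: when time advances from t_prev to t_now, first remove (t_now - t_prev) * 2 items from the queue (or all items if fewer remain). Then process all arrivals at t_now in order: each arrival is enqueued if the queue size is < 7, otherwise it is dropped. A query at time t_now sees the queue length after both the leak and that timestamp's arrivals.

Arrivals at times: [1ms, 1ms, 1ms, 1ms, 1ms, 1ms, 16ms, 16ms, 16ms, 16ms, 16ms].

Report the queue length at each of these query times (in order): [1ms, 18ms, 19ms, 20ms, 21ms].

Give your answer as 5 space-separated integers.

Answer: 6 1 0 0 0

Derivation:
Queue lengths at query times:
  query t=1ms: backlog = 6
  query t=18ms: backlog = 1
  query t=19ms: backlog = 0
  query t=20ms: backlog = 0
  query t=21ms: backlog = 0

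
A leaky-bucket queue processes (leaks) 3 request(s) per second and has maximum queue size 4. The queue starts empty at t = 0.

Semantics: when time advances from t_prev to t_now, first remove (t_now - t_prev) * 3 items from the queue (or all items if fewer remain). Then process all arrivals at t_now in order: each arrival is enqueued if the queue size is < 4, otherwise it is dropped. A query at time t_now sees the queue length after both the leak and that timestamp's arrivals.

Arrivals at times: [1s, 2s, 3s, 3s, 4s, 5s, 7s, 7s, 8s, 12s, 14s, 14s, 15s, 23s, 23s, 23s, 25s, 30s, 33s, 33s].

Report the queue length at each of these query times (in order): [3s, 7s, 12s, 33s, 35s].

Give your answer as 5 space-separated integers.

Queue lengths at query times:
  query t=3s: backlog = 2
  query t=7s: backlog = 2
  query t=12s: backlog = 1
  query t=33s: backlog = 2
  query t=35s: backlog = 0

Answer: 2 2 1 2 0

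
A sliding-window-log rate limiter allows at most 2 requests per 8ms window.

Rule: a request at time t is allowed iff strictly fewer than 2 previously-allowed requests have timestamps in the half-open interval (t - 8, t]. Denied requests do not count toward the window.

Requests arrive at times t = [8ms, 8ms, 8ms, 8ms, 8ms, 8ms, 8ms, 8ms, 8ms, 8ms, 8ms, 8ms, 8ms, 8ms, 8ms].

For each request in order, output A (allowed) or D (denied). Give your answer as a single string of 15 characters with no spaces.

Tracking allowed requests in the window:
  req#1 t=8ms: ALLOW
  req#2 t=8ms: ALLOW
  req#3 t=8ms: DENY
  req#4 t=8ms: DENY
  req#5 t=8ms: DENY
  req#6 t=8ms: DENY
  req#7 t=8ms: DENY
  req#8 t=8ms: DENY
  req#9 t=8ms: DENY
  req#10 t=8ms: DENY
  req#11 t=8ms: DENY
  req#12 t=8ms: DENY
  req#13 t=8ms: DENY
  req#14 t=8ms: DENY
  req#15 t=8ms: DENY

Answer: AADDDDDDDDDDDDD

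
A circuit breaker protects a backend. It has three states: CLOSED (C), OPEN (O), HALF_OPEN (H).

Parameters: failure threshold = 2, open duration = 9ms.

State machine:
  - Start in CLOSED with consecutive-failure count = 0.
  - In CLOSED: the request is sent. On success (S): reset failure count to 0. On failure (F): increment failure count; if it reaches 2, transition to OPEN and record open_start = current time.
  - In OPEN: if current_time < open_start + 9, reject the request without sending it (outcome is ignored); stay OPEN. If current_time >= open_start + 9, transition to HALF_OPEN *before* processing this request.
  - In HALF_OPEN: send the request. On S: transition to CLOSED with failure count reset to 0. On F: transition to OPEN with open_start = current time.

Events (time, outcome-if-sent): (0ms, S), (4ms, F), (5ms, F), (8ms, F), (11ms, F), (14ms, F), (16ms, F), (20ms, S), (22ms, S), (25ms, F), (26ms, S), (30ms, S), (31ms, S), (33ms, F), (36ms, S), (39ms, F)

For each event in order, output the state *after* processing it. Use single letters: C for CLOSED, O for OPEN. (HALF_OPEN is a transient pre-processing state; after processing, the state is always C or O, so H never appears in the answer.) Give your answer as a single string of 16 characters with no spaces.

Answer: CCOOOOOOOOOOOOCC

Derivation:
State after each event:
  event#1 t=0ms outcome=S: state=CLOSED
  event#2 t=4ms outcome=F: state=CLOSED
  event#3 t=5ms outcome=F: state=OPEN
  event#4 t=8ms outcome=F: state=OPEN
  event#5 t=11ms outcome=F: state=OPEN
  event#6 t=14ms outcome=F: state=OPEN
  event#7 t=16ms outcome=F: state=OPEN
  event#8 t=20ms outcome=S: state=OPEN
  event#9 t=22ms outcome=S: state=OPEN
  event#10 t=25ms outcome=F: state=OPEN
  event#11 t=26ms outcome=S: state=OPEN
  event#12 t=30ms outcome=S: state=OPEN
  event#13 t=31ms outcome=S: state=OPEN
  event#14 t=33ms outcome=F: state=OPEN
  event#15 t=36ms outcome=S: state=CLOSED
  event#16 t=39ms outcome=F: state=CLOSED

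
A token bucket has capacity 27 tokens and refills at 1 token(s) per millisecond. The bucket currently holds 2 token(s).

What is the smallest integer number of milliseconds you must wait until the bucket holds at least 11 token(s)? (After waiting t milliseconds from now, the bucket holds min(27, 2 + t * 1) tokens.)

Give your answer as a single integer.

Answer: 9

Derivation:
Need 2 + t * 1 >= 11, so t >= 9/1.
Smallest integer t = ceil(9/1) = 9.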